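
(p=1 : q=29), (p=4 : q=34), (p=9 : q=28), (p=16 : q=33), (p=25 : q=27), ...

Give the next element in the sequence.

P goes 1, 4, 9, 16, 25 → 36 (perfect squares: 1², 2², 3², …).
For the q, alternating steps +5, −6, +5, −6, …: 29, 34, 28, 33, 27 → 32.
Combining the parts gives (p=36 : q=32).

(p=36 : q=32)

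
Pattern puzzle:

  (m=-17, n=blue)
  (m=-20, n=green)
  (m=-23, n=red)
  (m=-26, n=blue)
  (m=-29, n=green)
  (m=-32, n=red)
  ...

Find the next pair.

M: -17, -20, -23, -26, -29, -32 → -35 (−3 each step).
N — repeats blue → green → red: blue, green, red, blue, green, red → blue.
So the next pair is (m=-35, n=blue).

(m=-35, n=blue)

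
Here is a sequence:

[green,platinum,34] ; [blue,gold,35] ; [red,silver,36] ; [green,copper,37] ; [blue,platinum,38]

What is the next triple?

For the colour, repeats green → blue → red: green, blue, red, green, blue → red.
Metal: repeats platinum → gold → silver → copper, so platinum, gold, silver, copper, platinum → gold.
Third entry: +1 each step, so 34, 35, 36, 37, 38 → 39.
Putting it together: [red,gold,39].

[red,gold,39]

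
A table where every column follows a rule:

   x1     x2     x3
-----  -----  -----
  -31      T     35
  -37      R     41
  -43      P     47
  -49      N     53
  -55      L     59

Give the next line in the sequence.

-61  J  65

Column x1: −6 each step, so -31, -37, -43, -49, -55 → -61.
Column x2: letters move back 2 places in the alphabet; T, R, P, N, L → J.
Column x3: together with the column x1 always sums to 4, so 35, 41, 47, 53, 59 → 65.
So the next line is -61  J  65.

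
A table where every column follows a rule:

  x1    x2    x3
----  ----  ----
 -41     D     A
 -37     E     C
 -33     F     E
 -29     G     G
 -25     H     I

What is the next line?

Column x1 goes -41, -37, -33, -29, -25 → -21 (+4 each step).
Column x2 goes D, E, F, G, H → I (letters move forward 1 place in the alphabet).
Column x3 goes A, C, E, G, I → K (letters move forward 2 places in the alphabet).
So the next line is -21  I  K.

-21  I  K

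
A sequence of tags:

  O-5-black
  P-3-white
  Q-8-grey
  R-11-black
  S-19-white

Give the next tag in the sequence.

Letter goes O, P, Q, R, S → T (letters move forward 1 place in the alphabet).
Second component: each term is the sum of the two before it; 5, 3, 8, 11, 19 → 30.
For the shade, repeats black → white → grey: black, white, grey, black, white → grey.
Combining the parts gives T-30-grey.

T-30-grey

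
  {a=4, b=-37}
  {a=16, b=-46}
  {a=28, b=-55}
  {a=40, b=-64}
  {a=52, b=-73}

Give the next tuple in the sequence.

For the a, +12 each step: 4, 16, 28, 40, 52 → 64.
For the b, −9 each step: -37, -46, -55, -64, -73 → -82.
So the next tuple is {a=64, b=-82}.

{a=64, b=-82}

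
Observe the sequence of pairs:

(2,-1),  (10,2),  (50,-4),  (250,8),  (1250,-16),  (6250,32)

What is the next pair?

(31250,-64)

For the first value, ×5 each step: 2, 10, 50, 250, 1250, 6250 → 31250.
Second value: -1, 2, -4, 8, -16, 32 → -64 (×(-2) each step).
So the next pair is (31250,-64).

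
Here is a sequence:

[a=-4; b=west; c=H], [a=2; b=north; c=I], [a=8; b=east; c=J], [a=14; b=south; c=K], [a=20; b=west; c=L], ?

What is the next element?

For the a, +6 each step: -4, 2, 8, 14, 20 → 26.
B: repeats west → north → east → south, so west, north, east, south, west → north.
C goes H, I, J, K, L → M (letters move forward 1 place in the alphabet).
Putting it together: [a=26; b=north; c=M].

[a=26; b=north; c=M]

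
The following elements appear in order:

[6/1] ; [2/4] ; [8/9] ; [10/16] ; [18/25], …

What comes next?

For the first entry, each term is the sum of the two before it: 6, 2, 8, 10, 18 → 28.
Second entry: perfect squares: 1², 2², 3², …, so 1, 4, 9, 16, 25 → 36.
Combining the parts gives [28/36].

[28/36]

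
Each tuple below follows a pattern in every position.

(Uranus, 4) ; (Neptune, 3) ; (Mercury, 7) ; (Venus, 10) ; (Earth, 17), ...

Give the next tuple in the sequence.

(Mars, 27)

Planet: Uranus, Neptune, Mercury, Venus, Earth → Mars (runs through the planets Mercury→Neptune).
Second value: each term is the sum of the two before it, so 4, 3, 7, 10, 17 → 27.
Putting it together: (Mars, 27).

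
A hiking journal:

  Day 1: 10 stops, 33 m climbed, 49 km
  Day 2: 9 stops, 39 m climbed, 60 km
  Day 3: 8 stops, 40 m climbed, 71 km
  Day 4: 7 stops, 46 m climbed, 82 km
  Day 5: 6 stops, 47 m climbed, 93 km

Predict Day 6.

5 stops, 53 m climbed, 104 km

Stops: −1 each step; 10, 9, 8, 7, 6 → 5.
For the m climbed, alternating steps +6, +1, +6, +1, …: 33, 39, 40, 46, 47 → 53.
Km: +11 each step, so 49, 60, 71, 82, 93 → 104.
So the next row is 5 stops, 53 m climbed, 104 km.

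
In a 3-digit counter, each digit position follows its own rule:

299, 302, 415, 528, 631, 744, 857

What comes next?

960

First digit: +1 each step, mod 10, so 2, 3, 4, 5, 6, 7, 8 → 9.
Second digit: +1 each step, mod 10, so 9, 0, 1, 2, 3, 4, 5 → 6.
Third digit: +3 each step, mod 10; 9, 2, 5, 8, 1, 4, 7 → 0.
So the next code is 960.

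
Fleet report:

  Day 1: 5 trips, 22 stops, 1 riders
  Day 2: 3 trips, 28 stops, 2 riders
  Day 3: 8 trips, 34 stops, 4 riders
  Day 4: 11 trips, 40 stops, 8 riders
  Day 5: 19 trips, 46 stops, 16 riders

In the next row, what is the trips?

Trips goes 5, 3, 8, 11, 19 → 30 (each term is the sum of the two before it).
Stops: +6 each step; 22, 28, 34, 40, 46 → 52.
Riders — ×2 each step: 1, 2, 4, 8, 16 → 32.

30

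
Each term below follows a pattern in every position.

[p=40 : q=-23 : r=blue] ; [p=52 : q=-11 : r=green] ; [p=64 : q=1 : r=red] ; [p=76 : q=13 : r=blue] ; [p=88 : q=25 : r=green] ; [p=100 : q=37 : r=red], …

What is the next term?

[p=112 : q=49 : r=blue]

P: +12 each step, so 40, 52, 64, 76, 88, 100 → 112.
Q — +12 each step: -23, -11, 1, 13, 25, 37 → 49.
R goes blue, green, red, blue, green, red → blue (repeats blue → green → red).
Combining the parts gives [p=112 : q=49 : r=blue].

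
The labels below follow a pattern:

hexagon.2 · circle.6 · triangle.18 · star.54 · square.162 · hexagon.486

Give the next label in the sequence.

circle.1458

Shape: repeats hexagon → circle → triangle → star → square; hexagon, circle, triangle, star, square, hexagon → circle.
For the second component, ×3 each step: 2, 6, 18, 54, 162, 486 → 1458.
Combining the parts gives circle.1458.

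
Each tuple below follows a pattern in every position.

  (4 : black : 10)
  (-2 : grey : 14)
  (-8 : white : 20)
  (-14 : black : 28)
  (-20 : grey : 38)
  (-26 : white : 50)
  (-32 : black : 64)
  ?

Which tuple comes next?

(-38 : grey : 80)

First entry goes 4, -2, -8, -14, -20, -26, -32 → -38 (−6 each step).
Shade goes black, grey, white, black, grey, white, black → grey (repeats black → grey → white).
Third entry goes 10, 14, 20, 28, 38, 50, 64 → 80 (differences are 4, 6, 8, … (increasing by 2 each time)).
Combining the parts gives (-38 : grey : 80).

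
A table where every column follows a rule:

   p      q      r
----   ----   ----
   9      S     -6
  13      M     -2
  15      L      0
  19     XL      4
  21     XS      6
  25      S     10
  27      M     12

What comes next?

Column p: alternating steps +4, +2, +4, +2, …, so 9, 13, 15, 19, 21, 25, 27 → 31.
Column q: repeats S → M → L → XL → XS, so S, M, L, XL, XS, S, M → L.
Column r goes -6, -2, 0, 4, 6, 10, 12 → 16 (alternating steps +4, +2, +4, +2, …).
Combining the parts gives 31  L  16.

31  L  16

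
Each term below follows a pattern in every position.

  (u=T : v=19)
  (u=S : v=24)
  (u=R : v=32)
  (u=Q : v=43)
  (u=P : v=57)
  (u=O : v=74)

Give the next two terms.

(u=N : v=94), (u=M : v=117)

U: letters move back 1 place in the alphabet, so T, S, R, Q, P, O → N → M.
For the v, differences are 5, 8, 11, … (increasing by 3 each time): 19, 24, 32, 43, 57, 74 → 94 → 117.
Putting the parts together: (u=N : v=94) and then (u=M : v=117).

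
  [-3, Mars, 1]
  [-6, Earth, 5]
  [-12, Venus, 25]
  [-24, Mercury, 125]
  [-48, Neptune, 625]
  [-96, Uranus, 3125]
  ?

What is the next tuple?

[-192, Saturn, 15625]

For the first entry, ×2 each step: -3, -6, -12, -24, -48, -96 → -192.
Planet: Mars, Earth, Venus, Mercury, Neptune, Uranus → Saturn (runs backward through the planets Mercury→Neptune).
Third entry goes 1, 5, 25, 125, 625, 3125 → 15625 (×5 each step).
So the next tuple is [-192, Saturn, 15625].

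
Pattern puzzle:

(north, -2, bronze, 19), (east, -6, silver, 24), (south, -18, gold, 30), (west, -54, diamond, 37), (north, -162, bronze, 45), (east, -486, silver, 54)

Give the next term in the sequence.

Direction — repeats north → east → south → west: north, east, south, west, north, east → south.
Second component goes -2, -6, -18, -54, -162, -486 → -1458 (×3 each step).
Rank: repeats bronze → silver → gold → diamond, so bronze, silver, gold, diamond, bronze, silver → gold.
Fourth component: 19, 24, 30, 37, 45, 54 → 64 (differences are 5, 6, 7, … (increasing by 1 each time)).
So the next term is (south, -1458, gold, 64).

(south, -1458, gold, 64)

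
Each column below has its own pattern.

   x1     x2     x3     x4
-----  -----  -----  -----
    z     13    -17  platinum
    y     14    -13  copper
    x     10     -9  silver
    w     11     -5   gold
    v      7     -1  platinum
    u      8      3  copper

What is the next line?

t  4  7  silver

For the column x1, letters move back 1 place in the alphabet: z, y, x, w, v, u → t.
Column x2: alternating steps +1, −4, +1, −4, …, so 13, 14, 10, 11, 7, 8 → 4.
For the column x3, +4 each step: -17, -13, -9, -5, -1, 3 → 7.
Column x4: repeats platinum → copper → silver → gold, so platinum, copper, silver, gold, platinum, copper → silver.
So the next line is t  4  7  silver.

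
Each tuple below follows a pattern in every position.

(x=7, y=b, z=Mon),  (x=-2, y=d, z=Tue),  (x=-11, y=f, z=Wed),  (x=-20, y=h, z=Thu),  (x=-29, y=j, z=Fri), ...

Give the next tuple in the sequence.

X: 7, -2, -11, -20, -29 → -38 (−9 each step).
Y: b, d, f, h, j → l (letters move forward 2 places in the alphabet).
Z: Mon, Tue, Wed, Thu, Fri → Sat (runs through the weekdays Mon→Sun).
So the next tuple is (x=-38, y=l, z=Sat).

(x=-38, y=l, z=Sat)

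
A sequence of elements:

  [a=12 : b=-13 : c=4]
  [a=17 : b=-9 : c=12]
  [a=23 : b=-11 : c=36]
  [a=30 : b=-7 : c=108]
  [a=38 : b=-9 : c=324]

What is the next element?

[a=47 : b=-5 : c=972]

A — differences are 5, 6, 7, … (increasing by 1 each time): 12, 17, 23, 30, 38 → 47.
B: alternating steps +4, −2, +4, −2, …; -13, -9, -11, -7, -9 → -5.
C: ×3 each step; 4, 12, 36, 108, 324 → 972.
Putting it together: [a=47 : b=-5 : c=972].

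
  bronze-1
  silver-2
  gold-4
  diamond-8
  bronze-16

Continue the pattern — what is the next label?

Rank — repeats bronze → silver → gold → diamond: bronze, silver, gold, diamond, bronze → silver.
Second component: ×2 each step, so 1, 2, 4, 8, 16 → 32.
So the next label is silver-32.

silver-32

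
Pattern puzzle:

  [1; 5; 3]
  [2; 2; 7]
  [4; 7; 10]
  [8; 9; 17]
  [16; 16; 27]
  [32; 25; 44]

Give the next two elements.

First component goes 1, 2, 4, 8, 16, 32 → 64 → 128 (×2 each step).
Second component goes 5, 2, 7, 9, 16, 25 → 41 → 66 (each term is the sum of the two before it).
Third component: each term is the sum of the two before it, so 3, 7, 10, 17, 27, 44 → 71 → 115.
Putting the parts together: [64; 41; 71] and then [128; 66; 115].

[64; 41; 71], [128; 66; 115]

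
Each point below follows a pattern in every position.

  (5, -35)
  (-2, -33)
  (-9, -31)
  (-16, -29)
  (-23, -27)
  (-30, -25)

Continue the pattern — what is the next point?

(-37, -23)

First slot: −7 each step, so 5, -2, -9, -16, -23, -30 → -37.
Second slot: -35, -33, -31, -29, -27, -25 → -23 (+2 each step).
Putting it together: (-37, -23).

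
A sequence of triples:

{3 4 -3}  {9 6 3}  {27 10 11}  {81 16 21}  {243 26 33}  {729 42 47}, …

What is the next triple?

{2187 68 63}

First coordinate goes 3, 9, 27, 81, 243, 729 → 2187 (×3 each step).
Second coordinate: 4, 6, 10, 16, 26, 42 → 68 (each term is the sum of the two before it).
Third coordinate — differences are 6, 8, 10, … (increasing by 2 each time): -3, 3, 11, 21, 33, 47 → 63.
So the next triple is {2187 68 63}.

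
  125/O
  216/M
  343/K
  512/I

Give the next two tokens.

729/G, 1000/E

First component: perfect cubes: 5³, 6³, 7³, …, so 125, 216, 343, 512 → 729 → 1000.
Letter: O, M, K, I → G → E (letters move back 2 places in the alphabet).
Putting the parts together: 729/G and then 1000/E.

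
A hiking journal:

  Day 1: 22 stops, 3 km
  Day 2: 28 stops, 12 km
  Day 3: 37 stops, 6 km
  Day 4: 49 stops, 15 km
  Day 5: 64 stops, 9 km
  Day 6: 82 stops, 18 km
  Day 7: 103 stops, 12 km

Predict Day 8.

127 stops, 21 km

Stops: 22, 28, 37, 49, 64, 82, 103 → 127 (differences are 6, 9, 12, … (increasing by 3 each time)).
Km: 3, 12, 6, 15, 9, 18, 12 → 21 (alternating steps +9, −6, +9, −6, …).
Combining the parts gives 127 stops, 21 km.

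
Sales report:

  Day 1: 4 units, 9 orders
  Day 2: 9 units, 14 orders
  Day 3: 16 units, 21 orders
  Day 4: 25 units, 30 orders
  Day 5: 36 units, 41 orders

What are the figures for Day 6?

49 units, 54 orders

Units goes 4, 9, 16, 25, 36 → 49 (perfect squares: 2², 3², 4², …).
Orders: 9, 14, 21, 30, 41 → 54 (always 5 more than the units).
Putting it together: 49 units, 54 orders.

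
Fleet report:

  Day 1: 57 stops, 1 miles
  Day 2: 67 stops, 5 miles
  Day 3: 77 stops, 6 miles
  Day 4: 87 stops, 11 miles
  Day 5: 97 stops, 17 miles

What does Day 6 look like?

Stops — +10 each step: 57, 67, 77, 87, 97 → 107.
Miles: 1, 5, 6, 11, 17 → 28 (each term is the sum of the two before it).
So the next line is 107 stops, 28 miles.

107 stops, 28 miles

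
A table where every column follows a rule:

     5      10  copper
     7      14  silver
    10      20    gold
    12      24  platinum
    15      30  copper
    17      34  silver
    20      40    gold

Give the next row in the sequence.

For the first component, alternating steps +2, +3, +2, +3, …: 5, 7, 10, 12, 15, 17, 20 → 22.
Second component: 10, 14, 20, 24, 30, 34, 40 → 44 (always 2 × the first component).
Metal goes copper, silver, gold, platinum, copper, silver, gold → platinum (repeats copper → silver → gold → platinum).
Combining the parts gives 22  44  platinum.

22  44  platinum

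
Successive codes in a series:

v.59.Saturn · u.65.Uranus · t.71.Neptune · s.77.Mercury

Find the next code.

Letter: letters move back 1 place in the alphabet, so v, u, t, s → r.
Second component: +6 each step; 59, 65, 71, 77 → 83.
Planet: runs through the planets Mercury→Neptune, so Saturn, Uranus, Neptune, Mercury → Venus.
So the next code is r.83.Venus.

r.83.Venus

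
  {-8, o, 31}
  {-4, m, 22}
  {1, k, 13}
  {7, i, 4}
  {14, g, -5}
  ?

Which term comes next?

{22, e, -14}

First value: -8, -4, 1, 7, 14 → 22 (differences are 4, 5, 6, … (increasing by 1 each time)).
Letter: letters move back 2 places in the alphabet; o, m, k, i, g → e.
Third value: −9 each step; 31, 22, 13, 4, -5 → -14.
Putting it together: {22, e, -14}.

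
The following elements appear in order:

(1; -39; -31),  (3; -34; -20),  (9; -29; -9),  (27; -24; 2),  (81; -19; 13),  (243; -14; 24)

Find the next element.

First value: ×3 each step, so 1, 3, 9, 27, 81, 243 → 729.
Second value: +5 each step; -39, -34, -29, -24, -19, -14 → -9.
Third value: +11 each step, so -31, -20, -9, 2, 13, 24 → 35.
Putting it together: (729; -9; 35).

(729; -9; 35)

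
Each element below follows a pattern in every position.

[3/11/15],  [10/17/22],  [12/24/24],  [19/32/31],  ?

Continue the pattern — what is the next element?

First entry — alternating steps +7, +2, +7, +2, …: 3, 10, 12, 19 → 21.
Second entry goes 11, 17, 24, 32 → 41 (differences are 6, 7, 8, … (increasing by 1 each time)).
Third entry: 15, 22, 24, 31 → 33 (always 12 more than the first entry).
So the next element is [21/41/33].

[21/41/33]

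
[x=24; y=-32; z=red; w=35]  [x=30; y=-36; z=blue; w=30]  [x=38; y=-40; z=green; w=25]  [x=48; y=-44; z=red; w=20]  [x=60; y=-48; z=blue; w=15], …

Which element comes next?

For the x, differences are 6, 8, 10, … (increasing by 2 each time): 24, 30, 38, 48, 60 → 74.
Y goes -32, -36, -40, -44, -48 → -52 (−4 each step).
Z goes red, blue, green, red, blue → green (repeats red → blue → green).
W: −5 each step, so 35, 30, 25, 20, 15 → 10.
Combining the parts gives [x=74; y=-52; z=green; w=10].

[x=74; y=-52; z=green; w=10]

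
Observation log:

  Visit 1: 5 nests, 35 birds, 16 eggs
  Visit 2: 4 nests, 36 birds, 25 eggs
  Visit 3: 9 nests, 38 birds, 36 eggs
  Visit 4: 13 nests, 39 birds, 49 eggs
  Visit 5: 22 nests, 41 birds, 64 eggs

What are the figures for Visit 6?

35 nests, 42 birds, 81 eggs

For the nests, each term is the sum of the two before it: 5, 4, 9, 13, 22 → 35.
For the birds, alternating steps +1, +2, +1, +2, …: 35, 36, 38, 39, 41 → 42.
Eggs: 16, 25, 36, 49, 64 → 81 (perfect squares: 4², 5², 6², …).
So the next line is 35 nests, 42 birds, 81 eggs.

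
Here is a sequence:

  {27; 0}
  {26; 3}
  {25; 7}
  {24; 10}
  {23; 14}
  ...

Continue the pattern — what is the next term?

First slot goes 27, 26, 25, 24, 23 → 22 (−1 each step).
Second slot goes 0, 3, 7, 10, 14 → 17 (alternating steps +3, +4, +3, +4, …).
Combining the parts gives {22; 17}.

{22; 17}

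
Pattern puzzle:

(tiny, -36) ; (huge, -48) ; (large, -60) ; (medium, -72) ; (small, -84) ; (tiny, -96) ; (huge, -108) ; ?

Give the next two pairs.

Size: repeats tiny → huge → large → medium → small; tiny, huge, large, medium, small, tiny, huge → large → medium.
Second component goes -36, -48, -60, -72, -84, -96, -108 → -120 → -132 (−12 each step).
So the next two pairs are (large, -120) and (medium, -132).

(large, -120), (medium, -132)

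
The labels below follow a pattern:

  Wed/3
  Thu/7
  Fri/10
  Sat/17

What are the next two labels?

Sun/27 then Mon/44

For the day, runs through the weekdays Mon→Sun: Wed, Thu, Fri, Sat → Sun → Mon.
Second component goes 3, 7, 10, 17 → 27 → 44 (each term is the sum of the two before it).
Putting the parts together: Sun/27 and then Mon/44.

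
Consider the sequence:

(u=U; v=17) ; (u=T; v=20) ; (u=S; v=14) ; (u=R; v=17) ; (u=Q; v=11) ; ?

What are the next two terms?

U: U, T, S, R, Q → P → O (letters move back 1 place in the alphabet).
V: alternating steps +3, −6, +3, −6, …; 17, 20, 14, 17, 11 → 14 → 8.
Putting the parts together: (u=P; v=14) and then (u=O; v=8).

(u=P; v=14), (u=O; v=8)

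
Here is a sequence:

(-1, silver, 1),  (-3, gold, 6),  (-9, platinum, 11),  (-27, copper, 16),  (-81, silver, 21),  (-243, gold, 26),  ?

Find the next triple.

First coordinate — ×3 each step: -1, -3, -9, -27, -81, -243 → -729.
Metal goes silver, gold, platinum, copper, silver, gold → platinum (repeats silver → gold → platinum → copper).
Third coordinate: +5 each step, so 1, 6, 11, 16, 21, 26 → 31.
Combining the parts gives (-729, platinum, 31).

(-729, platinum, 31)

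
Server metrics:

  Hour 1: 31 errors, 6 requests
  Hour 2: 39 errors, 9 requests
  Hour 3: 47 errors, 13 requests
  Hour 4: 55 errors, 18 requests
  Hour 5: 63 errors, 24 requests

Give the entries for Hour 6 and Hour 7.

71 errors, 31 requests; 79 errors, 39 requests

For the errors, +8 each step: 31, 39, 47, 55, 63 → 71 → 79.
Requests: 6, 9, 13, 18, 24 → 31 → 39 (differences are 3, 4, 5, … (increasing by 1 each time)).
Putting the parts together: 71 errors, 31 requests and then 79 errors, 39 requests.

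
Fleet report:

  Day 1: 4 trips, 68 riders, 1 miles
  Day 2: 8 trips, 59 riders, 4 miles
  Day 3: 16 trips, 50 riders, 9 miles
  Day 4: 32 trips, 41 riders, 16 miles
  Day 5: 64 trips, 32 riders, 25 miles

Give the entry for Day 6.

128 trips, 23 riders, 36 miles

Trips — ×2 each step: 4, 8, 16, 32, 64 → 128.
Riders: 68, 59, 50, 41, 32 → 23 (−9 each step).
For the miles, perfect squares: 1², 2², 3², …: 1, 4, 9, 16, 25 → 36.
So the next record is 128 trips, 23 riders, 36 miles.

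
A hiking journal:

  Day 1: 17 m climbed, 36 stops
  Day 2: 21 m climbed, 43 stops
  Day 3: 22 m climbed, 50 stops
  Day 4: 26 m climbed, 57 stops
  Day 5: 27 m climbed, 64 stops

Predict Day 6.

31 m climbed, 71 stops

M climbed goes 17, 21, 22, 26, 27 → 31 (alternating steps +4, +1, +4, +1, …).
Stops: +7 each step, so 36, 43, 50, 57, 64 → 71.
Putting it together: 31 m climbed, 71 stops.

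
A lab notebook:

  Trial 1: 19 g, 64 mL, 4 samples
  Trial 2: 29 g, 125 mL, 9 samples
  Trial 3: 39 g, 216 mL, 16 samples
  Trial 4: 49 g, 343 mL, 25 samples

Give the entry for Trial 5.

G: +10 each step, so 19, 29, 39, 49 → 59.
ML goes 64, 125, 216, 343 → 512 (perfect cubes: 4³, 5³, 6³, …).
Samples — perfect squares: 2², 3², 4², …: 4, 9, 16, 25 → 36.
Combining the parts gives 59 g, 512 mL, 36 samples.

59 g, 512 mL, 36 samples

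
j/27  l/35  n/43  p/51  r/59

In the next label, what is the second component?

For the letter, letters move forward 2 places in the alphabet: j, l, n, p, r → t.
Second component goes 27, 35, 43, 51, 59 → 67 (+8 each step).

67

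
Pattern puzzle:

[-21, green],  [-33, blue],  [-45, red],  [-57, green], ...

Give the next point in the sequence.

[-69, blue]

First part: -21, -33, -45, -57 → -69 (−12 each step).
Colour: repeats green → blue → red, so green, blue, red, green → blue.
Putting it together: [-69, blue].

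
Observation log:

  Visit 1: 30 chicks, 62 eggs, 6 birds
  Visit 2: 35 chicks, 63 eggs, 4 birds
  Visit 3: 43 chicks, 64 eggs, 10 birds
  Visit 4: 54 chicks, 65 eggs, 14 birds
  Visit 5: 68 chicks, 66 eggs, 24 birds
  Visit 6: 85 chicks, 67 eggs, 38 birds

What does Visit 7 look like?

Chicks: 30, 35, 43, 54, 68, 85 → 105 (differences are 5, 8, 11, … (increasing by 3 each time)).
Eggs goes 62, 63, 64, 65, 66, 67 → 68 (+1 each step).
Birds: each term is the sum of the two before it, so 6, 4, 10, 14, 24, 38 → 62.
Combining the parts gives 105 chicks, 68 eggs, 62 birds.

105 chicks, 68 eggs, 62 birds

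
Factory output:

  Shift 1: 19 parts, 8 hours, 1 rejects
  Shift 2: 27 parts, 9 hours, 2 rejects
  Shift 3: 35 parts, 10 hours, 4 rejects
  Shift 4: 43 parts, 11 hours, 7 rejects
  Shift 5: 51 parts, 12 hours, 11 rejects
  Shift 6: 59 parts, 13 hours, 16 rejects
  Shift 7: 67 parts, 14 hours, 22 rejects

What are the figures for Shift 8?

75 parts, 15 hours, 29 rejects

Parts: 19, 27, 35, 43, 51, 59, 67 → 75 (+8 each step).
Hours — +1 each step: 8, 9, 10, 11, 12, 13, 14 → 15.
Rejects: 1, 2, 4, 7, 11, 16, 22 → 29 (differences are 1, 2, 3, … (increasing by 1 each time)).
Putting it together: 75 parts, 15 hours, 29 rejects.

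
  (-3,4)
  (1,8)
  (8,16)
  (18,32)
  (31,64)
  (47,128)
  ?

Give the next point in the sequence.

First value: -3, 1, 8, 18, 31, 47 → 66 (differences are 4, 7, 10, … (increasing by 3 each time)).
Second value — ×2 each step: 4, 8, 16, 32, 64, 128 → 256.
Combining the parts gives (66,256).

(66,256)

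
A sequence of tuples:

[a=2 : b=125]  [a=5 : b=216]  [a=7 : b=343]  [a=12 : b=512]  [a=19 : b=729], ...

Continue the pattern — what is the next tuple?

A goes 2, 5, 7, 12, 19 → 31 (each term is the sum of the two before it).
B goes 125, 216, 343, 512, 729 → 1000 (perfect cubes: 5³, 6³, 7³, …).
Putting it together: [a=31 : b=1000].

[a=31 : b=1000]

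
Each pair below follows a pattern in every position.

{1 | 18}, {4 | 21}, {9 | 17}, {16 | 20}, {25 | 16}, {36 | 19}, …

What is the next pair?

{49 | 15}

First part goes 1, 4, 9, 16, 25, 36 → 49 (perfect squares: 1², 2², 3², …).
Second part: alternating steps +3, −4, +3, −4, …; 18, 21, 17, 20, 16, 19 → 15.
Putting it together: {49 | 15}.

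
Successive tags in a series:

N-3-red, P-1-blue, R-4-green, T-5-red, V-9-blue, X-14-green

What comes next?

Z-23-red

For the letter, letters move forward 2 places in the alphabet: N, P, R, T, V, X → Z.
Second component — each term is the sum of the two before it: 3, 1, 4, 5, 9, 14 → 23.
Colour: repeats red → blue → green; red, blue, green, red, blue, green → red.
Putting it together: Z-23-red.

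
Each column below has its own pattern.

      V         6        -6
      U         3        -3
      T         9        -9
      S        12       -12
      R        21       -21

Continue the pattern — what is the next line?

Q  33  -33

Letter goes V, U, T, S, R → Q (letters move back 1 place in the alphabet).
Second component: 6, 3, 9, 12, 21 → 33 (each term is the sum of the two before it).
Third component — always the negative of the second component: -6, -3, -9, -12, -21 → -33.
Putting it together: Q  33  -33.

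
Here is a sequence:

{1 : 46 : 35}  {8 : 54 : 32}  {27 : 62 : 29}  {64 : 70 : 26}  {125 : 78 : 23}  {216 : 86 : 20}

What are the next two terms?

First component: perfect cubes: 1³, 2³, 3³, …, so 1, 8, 27, 64, 125, 216 → 343 → 512.
Second component goes 46, 54, 62, 70, 78, 86 → 94 → 102 (+8 each step).
Third component — −3 each step: 35, 32, 29, 26, 23, 20 → 17 → 14.
So the next two terms are {343 : 94 : 17} and {512 : 102 : 14}.

{343 : 94 : 17}, {512 : 102 : 14}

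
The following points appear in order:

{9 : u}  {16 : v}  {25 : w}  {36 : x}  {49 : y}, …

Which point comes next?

{64 : z}

First value: perfect squares: 3², 4², 5², …, so 9, 16, 25, 36, 49 → 64.
Letter goes u, v, w, x, y → z (letters move forward 1 place in the alphabet).
Combining the parts gives {64 : z}.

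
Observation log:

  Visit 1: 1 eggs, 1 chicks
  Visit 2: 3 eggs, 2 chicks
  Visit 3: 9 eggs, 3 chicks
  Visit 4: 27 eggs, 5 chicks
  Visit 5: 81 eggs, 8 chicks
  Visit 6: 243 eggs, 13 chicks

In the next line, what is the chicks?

21

Chicks: each term is the sum of the two before it, so 1, 2, 3, 5, 8, 13 → 21.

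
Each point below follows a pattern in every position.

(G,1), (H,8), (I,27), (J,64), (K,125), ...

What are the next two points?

For the letter, letters move forward 1 place in the alphabet: G, H, I, J, K → L → M.
Second slot: perfect cubes: 1³, 2³, 3³, …; 1, 8, 27, 64, 125 → 216 → 343.
So the next two points are (L,216) and (M,343).

(L,216), (M,343)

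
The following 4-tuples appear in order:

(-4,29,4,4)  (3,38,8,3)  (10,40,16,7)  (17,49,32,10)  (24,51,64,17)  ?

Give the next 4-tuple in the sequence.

(31,60,128,27)

First part goes -4, 3, 10, 17, 24 → 31 (+7 each step).
Second part: 29, 38, 40, 49, 51 → 60 (alternating steps +9, +2, +9, +2, …).
Third part goes 4, 8, 16, 32, 64 → 128 (×2 each step).
For the fourth part, each term is the sum of the two before it: 4, 3, 7, 10, 17 → 27.
So the next 4-tuple is (31,60,128,27).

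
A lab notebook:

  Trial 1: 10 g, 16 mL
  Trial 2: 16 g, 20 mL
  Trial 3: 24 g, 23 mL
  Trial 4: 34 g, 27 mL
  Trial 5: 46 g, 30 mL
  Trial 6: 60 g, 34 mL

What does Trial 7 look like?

76 g, 37 mL

G: differences are 6, 8, 10, … (increasing by 2 each time), so 10, 16, 24, 34, 46, 60 → 76.
For the mL, alternating steps +4, +3, +4, +3, …: 16, 20, 23, 27, 30, 34 → 37.
Combining the parts gives 76 g, 37 mL.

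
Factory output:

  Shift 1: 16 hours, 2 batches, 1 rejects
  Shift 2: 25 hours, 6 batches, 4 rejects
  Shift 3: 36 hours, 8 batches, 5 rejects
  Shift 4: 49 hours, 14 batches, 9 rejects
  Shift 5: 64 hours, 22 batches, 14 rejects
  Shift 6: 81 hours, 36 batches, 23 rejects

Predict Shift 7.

100 hours, 58 batches, 37 rejects

Hours: perfect squares: 4², 5², 6², …; 16, 25, 36, 49, 64, 81 → 100.
Batches — each term is the sum of the two before it: 2, 6, 8, 14, 22, 36 → 58.
Rejects: each term is the sum of the two before it; 1, 4, 5, 9, 14, 23 → 37.
Combining the parts gives 100 hours, 58 batches, 37 rejects.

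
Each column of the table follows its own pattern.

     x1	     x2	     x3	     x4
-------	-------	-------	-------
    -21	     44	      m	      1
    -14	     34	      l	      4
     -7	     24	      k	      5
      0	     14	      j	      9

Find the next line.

7  4  i  14

Column x1: +7 each step; -21, -14, -7, 0 → 7.
Column x2 goes 44, 34, 24, 14 → 4 (−10 each step).
Column x3: letters move back 1 place in the alphabet; m, l, k, j → i.
Column x4: 1, 4, 5, 9 → 14 (each term is the sum of the two before it).
Combining the parts gives 7  4  i  14.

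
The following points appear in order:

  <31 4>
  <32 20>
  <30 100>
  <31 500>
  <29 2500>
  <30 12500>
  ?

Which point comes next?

<28 62500>

First coordinate: alternating steps +1, −2, +1, −2, …; 31, 32, 30, 31, 29, 30 → 28.
Second coordinate: ×5 each step, so 4, 20, 100, 500, 2500, 12500 → 62500.
Combining the parts gives <28 62500>.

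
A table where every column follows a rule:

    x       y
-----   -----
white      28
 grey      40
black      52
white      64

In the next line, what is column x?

For the column x, repeats white → grey → black: white, grey, black, white → grey.

grey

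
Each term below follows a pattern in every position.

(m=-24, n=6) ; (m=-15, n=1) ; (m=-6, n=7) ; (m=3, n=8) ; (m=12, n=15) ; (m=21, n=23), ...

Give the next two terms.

(m=30, n=38), (m=39, n=61)

M goes -24, -15, -6, 3, 12, 21 → 30 → 39 (+9 each step).
For the n, each term is the sum of the two before it: 6, 1, 7, 8, 15, 23 → 38 → 61.
Putting the parts together: (m=30, n=38) and then (m=39, n=61).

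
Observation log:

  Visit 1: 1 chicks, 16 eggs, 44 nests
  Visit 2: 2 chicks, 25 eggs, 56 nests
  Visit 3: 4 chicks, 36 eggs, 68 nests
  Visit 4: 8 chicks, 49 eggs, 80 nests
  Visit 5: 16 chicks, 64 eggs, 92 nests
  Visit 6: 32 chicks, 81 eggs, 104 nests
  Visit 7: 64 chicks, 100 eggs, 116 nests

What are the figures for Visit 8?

128 chicks, 121 eggs, 128 nests

Chicks: ×2 each step, so 1, 2, 4, 8, 16, 32, 64 → 128.
Eggs: perfect squares: 4², 5², 6², …, so 16, 25, 36, 49, 64, 81, 100 → 121.
For the nests, +12 each step: 44, 56, 68, 80, 92, 104, 116 → 128.
So the next record is 128 chicks, 121 eggs, 128 nests.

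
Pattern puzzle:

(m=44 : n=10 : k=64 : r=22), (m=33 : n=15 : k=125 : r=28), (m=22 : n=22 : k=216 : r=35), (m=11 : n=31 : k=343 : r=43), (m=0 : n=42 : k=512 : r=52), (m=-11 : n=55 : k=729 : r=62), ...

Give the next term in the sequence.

(m=-22 : n=70 : k=1000 : r=73)

M: −11 each step; 44, 33, 22, 11, 0, -11 → -22.
N: differences are 5, 7, 9, … (increasing by 2 each time); 10, 15, 22, 31, 42, 55 → 70.
K: perfect cubes: 4³, 5³, 6³, …, so 64, 125, 216, 343, 512, 729 → 1000.
R: differences are 6, 7, 8, … (increasing by 1 each time), so 22, 28, 35, 43, 52, 62 → 73.
So the next term is (m=-22 : n=70 : k=1000 : r=73).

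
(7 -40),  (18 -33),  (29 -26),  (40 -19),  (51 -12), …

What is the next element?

First entry — +11 each step: 7, 18, 29, 40, 51 → 62.
Second entry: -40, -33, -26, -19, -12 → -5 (+7 each step).
Combining the parts gives (62 -5).

(62 -5)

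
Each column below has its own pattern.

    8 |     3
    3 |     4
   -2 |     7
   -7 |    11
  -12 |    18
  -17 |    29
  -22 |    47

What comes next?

-27  76

First component: −5 each step; 8, 3, -2, -7, -12, -17, -22 → -27.
Second component goes 3, 4, 7, 11, 18, 29, 47 → 76 (each term is the sum of the two before it).
Putting it together: -27  76.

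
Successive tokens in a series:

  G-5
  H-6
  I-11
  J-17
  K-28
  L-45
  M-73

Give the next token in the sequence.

N-118

Letter goes G, H, I, J, K, L, M → N (letters move forward 1 place in the alphabet).
For the second component, each term is the sum of the two before it: 5, 6, 11, 17, 28, 45, 73 → 118.
Putting it together: N-118.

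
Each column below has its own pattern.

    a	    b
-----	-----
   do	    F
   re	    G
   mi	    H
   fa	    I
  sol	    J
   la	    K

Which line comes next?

ti  L

Column a: runs through the solfège scale do→ti, so do, re, mi, fa, sol, la → ti.
Column b: F, G, H, I, J, K → L (letters move forward 1 place in the alphabet).
Putting it together: ti  L.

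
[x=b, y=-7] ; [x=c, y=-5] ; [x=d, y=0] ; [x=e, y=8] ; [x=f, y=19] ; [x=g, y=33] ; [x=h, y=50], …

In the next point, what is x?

X: letters move forward 1 place in the alphabet, so b, c, d, e, f, g, h → i.

i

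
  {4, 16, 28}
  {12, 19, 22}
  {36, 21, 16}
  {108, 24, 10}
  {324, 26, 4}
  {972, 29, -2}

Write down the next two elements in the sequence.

First slot: ×3 each step, so 4, 12, 36, 108, 324, 972 → 2916 → 8748.
Second slot goes 16, 19, 21, 24, 26, 29 → 31 → 34 (alternating steps +3, +2, +3, +2, …).
Third slot — −6 each step: 28, 22, 16, 10, 4, -2 → -8 → -14.
So the next two elements are {2916, 31, -8} and {8748, 34, -14}.

{2916, 31, -8}, {8748, 34, -14}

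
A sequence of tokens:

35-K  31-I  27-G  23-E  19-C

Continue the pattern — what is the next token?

For the first component, −4 each step: 35, 31, 27, 23, 19 → 15.
Letter: letters move back 2 places in the alphabet, so K, I, G, E, C → A.
So the next token is 15-A.

15-A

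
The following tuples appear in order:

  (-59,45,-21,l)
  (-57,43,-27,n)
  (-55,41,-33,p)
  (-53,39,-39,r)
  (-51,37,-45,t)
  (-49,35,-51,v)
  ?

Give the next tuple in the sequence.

(-47,33,-57,x)

First entry — +2 each step: -59, -57, -55, -53, -51, -49 → -47.
For the second entry, −2 each step: 45, 43, 41, 39, 37, 35 → 33.
Third entry — −6 each step: -21, -27, -33, -39, -45, -51 → -57.
For the letter, letters move forward 2 places in the alphabet: l, n, p, r, t, v → x.
So the next tuple is (-47,33,-57,x).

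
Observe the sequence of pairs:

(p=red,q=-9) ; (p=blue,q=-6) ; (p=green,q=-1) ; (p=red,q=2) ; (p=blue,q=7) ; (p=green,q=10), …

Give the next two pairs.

(p=red,q=15), (p=blue,q=18)

For the p, repeats red → blue → green: red, blue, green, red, blue, green → red → blue.
Q: alternating steps +3, +5, +3, +5, …, so -9, -6, -1, 2, 7, 10 → 15 → 18.
So the next two pairs are (p=red,q=15) and (p=blue,q=18).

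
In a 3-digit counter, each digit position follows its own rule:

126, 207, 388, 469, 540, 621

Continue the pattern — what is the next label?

702

First digit — +1 each step, mod 10: 1, 2, 3, 4, 5, 6 → 7.
Second digit goes 2, 0, 8, 6, 4, 2 → 0 (−2 each step, mod 10).
Third digit: 6, 7, 8, 9, 0, 1 → 2 (+1 each step, mod 10).
Combining the parts gives 702.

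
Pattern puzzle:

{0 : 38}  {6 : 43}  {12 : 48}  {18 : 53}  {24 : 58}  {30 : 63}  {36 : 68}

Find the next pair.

First value: 0, 6, 12, 18, 24, 30, 36 → 42 (+6 each step).
For the second value, +5 each step: 38, 43, 48, 53, 58, 63, 68 → 73.
Putting it together: {42 : 73}.

{42 : 73}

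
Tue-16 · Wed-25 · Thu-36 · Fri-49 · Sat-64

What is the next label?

Sun-81

Day goes Tue, Wed, Thu, Fri, Sat → Sun (runs through the weekdays Mon→Sun).
Second component: perfect squares: 4², 5², 6², …, so 16, 25, 36, 49, 64 → 81.
So the next label is Sun-81.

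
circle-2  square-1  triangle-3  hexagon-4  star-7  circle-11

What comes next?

Shape: repeats circle → square → triangle → hexagon → star, so circle, square, triangle, hexagon, star, circle → square.
For the second component, each term is the sum of the two before it: 2, 1, 3, 4, 7, 11 → 18.
Putting it together: square-18.

square-18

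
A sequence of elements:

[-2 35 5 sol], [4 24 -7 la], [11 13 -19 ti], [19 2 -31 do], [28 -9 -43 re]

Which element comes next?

[38 -20 -55 mi]

First entry: -2, 4, 11, 19, 28 → 38 (differences are 6, 7, 8, … (increasing by 1 each time)).
Second entry: −11 each step, so 35, 24, 13, 2, -9 → -20.
Third entry — −12 each step: 5, -7, -19, -31, -43 → -55.
Note: sol, la, ti, do, re → mi (runs through the solfège scale do→ti).
So the next element is [38 -20 -55 mi].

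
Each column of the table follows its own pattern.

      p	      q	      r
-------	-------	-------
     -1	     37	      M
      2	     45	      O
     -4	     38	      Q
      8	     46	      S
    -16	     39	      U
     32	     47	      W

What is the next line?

-64  40  Y

Column p: ×(-2) each step, so -1, 2, -4, 8, -16, 32 → -64.
For the column q, alternating steps +8, −7, +8, −7, …: 37, 45, 38, 46, 39, 47 → 40.
For the column r, letters move forward 2 places in the alphabet: M, O, Q, S, U, W → Y.
Combining the parts gives -64  40  Y.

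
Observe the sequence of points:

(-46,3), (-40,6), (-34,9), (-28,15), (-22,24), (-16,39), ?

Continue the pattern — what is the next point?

For the first component, +6 each step: -46, -40, -34, -28, -22, -16 → -10.
Second component: each term is the sum of the two before it; 3, 6, 9, 15, 24, 39 → 63.
Combining the parts gives (-10,63).

(-10,63)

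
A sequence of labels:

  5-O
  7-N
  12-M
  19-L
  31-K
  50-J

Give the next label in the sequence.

First component: each term is the sum of the two before it; 5, 7, 12, 19, 31, 50 → 81.
For the letter, letters move back 1 place in the alphabet: O, N, M, L, K, J → I.
Putting it together: 81-I.

81-I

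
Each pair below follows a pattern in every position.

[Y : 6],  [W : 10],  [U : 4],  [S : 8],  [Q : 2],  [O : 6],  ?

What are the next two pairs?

[M : 0], [K : 4]

For the letter, letters move back 2 places in the alphabet: Y, W, U, S, Q, O → M → K.
For the second value, alternating steps +4, −6, +4, −6, …: 6, 10, 4, 8, 2, 6 → 0 → 4.
Putting the parts together: [M : 0] and then [K : 4].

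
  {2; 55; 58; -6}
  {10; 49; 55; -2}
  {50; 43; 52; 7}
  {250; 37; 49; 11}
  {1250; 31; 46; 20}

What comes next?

{6250; 25; 43; 24}

First coordinate goes 2, 10, 50, 250, 1250 → 6250 (×5 each step).
For the second coordinate, −6 each step: 55, 49, 43, 37, 31 → 25.
Third coordinate goes 58, 55, 52, 49, 46 → 43 (−3 each step).
Fourth coordinate: -6, -2, 7, 11, 20 → 24 (alternating steps +4, +9, +4, +9, …).
Combining the parts gives {6250; 25; 43; 24}.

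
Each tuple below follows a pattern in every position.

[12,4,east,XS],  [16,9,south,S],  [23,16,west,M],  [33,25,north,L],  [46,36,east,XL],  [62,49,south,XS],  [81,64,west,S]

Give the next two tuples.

[103,81,north,M], [128,100,east,L]

For the first component, differences are 4, 7, 10, … (increasing by 3 each time): 12, 16, 23, 33, 46, 62, 81 → 103 → 128.
Second component — perfect squares: 2², 3², 4², …: 4, 9, 16, 25, 36, 49, 64 → 81 → 100.
Direction: east, south, west, north, east, south, west → north → east (repeats east → south → west → north).
Size: XS, S, M, L, XL, XS, S → M → L (repeats XS → S → M → L → XL).
So the next two tuples are [103,81,north,M] and [128,100,east,L].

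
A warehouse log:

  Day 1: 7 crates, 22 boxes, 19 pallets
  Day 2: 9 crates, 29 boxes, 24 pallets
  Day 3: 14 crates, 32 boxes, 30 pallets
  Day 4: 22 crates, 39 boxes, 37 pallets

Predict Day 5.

33 crates, 42 boxes, 45 pallets

For the crates, differences are 2, 5, 8, … (increasing by 3 each time): 7, 9, 14, 22 → 33.
Boxes: alternating steps +7, +3, +7, +3, …, so 22, 29, 32, 39 → 42.
For the pallets, differences are 5, 6, 7, … (increasing by 1 each time): 19, 24, 30, 37 → 45.
So the next record is 33 crates, 42 boxes, 45 pallets.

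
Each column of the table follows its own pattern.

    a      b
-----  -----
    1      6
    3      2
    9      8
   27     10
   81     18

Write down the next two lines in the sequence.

Column a: ×3 each step, so 1, 3, 9, 27, 81 → 243 → 729.
Column b: each term is the sum of the two before it, so 6, 2, 8, 10, 18 → 28 → 46.
So the next two lines are 243  28 and 729  46.

243  28; 729  46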